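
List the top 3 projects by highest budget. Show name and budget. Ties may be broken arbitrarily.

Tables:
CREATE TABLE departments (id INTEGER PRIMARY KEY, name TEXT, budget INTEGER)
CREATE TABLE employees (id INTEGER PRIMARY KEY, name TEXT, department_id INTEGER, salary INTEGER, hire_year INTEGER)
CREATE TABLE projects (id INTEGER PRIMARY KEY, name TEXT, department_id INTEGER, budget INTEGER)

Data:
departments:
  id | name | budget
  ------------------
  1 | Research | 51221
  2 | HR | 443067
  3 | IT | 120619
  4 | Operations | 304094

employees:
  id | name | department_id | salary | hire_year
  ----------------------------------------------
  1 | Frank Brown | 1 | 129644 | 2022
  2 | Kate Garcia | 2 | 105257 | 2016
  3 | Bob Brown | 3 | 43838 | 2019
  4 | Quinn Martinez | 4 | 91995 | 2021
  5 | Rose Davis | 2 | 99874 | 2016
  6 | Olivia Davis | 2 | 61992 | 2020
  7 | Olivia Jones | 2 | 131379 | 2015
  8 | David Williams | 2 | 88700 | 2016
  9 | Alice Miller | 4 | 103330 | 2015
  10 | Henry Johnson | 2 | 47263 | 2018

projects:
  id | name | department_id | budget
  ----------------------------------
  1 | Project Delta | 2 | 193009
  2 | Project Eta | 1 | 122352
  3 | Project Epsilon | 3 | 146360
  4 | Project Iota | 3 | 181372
SELECT name, budget FROM projects ORDER BY budget DESC LIMIT 3

Execution result:
name | budget
Project Delta | 193009
Project Iota | 181372
Project Epsilon | 146360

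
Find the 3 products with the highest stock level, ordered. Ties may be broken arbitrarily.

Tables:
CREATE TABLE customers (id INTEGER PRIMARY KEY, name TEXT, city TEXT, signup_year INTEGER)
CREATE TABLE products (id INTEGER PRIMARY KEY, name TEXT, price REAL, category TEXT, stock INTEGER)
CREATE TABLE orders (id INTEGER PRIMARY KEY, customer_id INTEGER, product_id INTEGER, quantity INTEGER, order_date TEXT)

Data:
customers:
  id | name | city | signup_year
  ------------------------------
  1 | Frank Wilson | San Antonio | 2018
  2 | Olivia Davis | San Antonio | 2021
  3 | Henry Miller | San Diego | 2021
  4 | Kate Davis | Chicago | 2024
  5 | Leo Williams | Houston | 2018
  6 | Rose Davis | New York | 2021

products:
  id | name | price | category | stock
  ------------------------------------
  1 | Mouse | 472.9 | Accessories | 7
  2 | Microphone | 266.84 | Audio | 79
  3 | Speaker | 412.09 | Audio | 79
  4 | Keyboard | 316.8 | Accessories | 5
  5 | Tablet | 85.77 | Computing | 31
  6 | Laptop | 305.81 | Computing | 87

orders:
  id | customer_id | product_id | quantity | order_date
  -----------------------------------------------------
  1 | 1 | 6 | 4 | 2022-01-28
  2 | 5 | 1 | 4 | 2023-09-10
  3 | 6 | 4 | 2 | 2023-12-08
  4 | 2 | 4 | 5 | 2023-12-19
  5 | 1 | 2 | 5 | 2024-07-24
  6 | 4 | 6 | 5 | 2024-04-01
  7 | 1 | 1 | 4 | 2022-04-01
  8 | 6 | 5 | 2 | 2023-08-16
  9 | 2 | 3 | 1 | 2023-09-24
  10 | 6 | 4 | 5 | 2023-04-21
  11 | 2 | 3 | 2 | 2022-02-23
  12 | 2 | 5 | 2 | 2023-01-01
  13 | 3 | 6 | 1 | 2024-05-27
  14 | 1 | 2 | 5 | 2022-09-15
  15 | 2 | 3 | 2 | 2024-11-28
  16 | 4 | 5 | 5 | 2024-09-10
SELECT name, stock FROM products ORDER BY stock DESC LIMIT 3

Execution result:
name | stock
Laptop | 87
Microphone | 79
Speaker | 79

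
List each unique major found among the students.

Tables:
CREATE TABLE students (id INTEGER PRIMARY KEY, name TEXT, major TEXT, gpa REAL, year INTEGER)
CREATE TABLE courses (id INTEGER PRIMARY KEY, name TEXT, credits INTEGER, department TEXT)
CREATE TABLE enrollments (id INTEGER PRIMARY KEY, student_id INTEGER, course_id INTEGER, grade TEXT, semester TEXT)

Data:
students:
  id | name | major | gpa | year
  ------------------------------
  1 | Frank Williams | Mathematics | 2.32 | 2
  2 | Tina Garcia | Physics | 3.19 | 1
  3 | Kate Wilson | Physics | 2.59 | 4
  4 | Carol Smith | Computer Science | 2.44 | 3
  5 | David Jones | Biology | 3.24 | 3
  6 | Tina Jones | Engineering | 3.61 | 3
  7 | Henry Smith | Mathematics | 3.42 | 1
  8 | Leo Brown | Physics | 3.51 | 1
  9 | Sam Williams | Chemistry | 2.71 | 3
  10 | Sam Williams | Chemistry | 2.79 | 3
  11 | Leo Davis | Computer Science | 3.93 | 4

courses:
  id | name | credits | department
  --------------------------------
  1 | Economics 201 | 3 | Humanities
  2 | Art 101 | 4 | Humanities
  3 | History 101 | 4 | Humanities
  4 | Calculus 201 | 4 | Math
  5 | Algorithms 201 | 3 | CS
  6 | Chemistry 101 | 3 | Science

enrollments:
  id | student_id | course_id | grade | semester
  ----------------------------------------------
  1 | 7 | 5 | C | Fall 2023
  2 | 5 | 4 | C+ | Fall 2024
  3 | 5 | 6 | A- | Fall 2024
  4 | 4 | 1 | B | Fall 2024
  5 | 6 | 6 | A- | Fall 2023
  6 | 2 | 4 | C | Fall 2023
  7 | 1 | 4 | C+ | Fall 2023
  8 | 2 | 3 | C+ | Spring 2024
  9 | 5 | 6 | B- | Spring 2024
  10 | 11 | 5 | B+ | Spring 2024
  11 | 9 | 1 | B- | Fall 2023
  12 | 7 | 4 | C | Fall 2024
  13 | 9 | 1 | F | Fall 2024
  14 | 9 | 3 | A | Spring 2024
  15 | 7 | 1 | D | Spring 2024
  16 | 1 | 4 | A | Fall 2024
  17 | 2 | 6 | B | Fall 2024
SELECT DISTINCT major FROM students

Execution result:
major
Mathematics
Physics
Computer Science
Biology
Engineering
Chemistry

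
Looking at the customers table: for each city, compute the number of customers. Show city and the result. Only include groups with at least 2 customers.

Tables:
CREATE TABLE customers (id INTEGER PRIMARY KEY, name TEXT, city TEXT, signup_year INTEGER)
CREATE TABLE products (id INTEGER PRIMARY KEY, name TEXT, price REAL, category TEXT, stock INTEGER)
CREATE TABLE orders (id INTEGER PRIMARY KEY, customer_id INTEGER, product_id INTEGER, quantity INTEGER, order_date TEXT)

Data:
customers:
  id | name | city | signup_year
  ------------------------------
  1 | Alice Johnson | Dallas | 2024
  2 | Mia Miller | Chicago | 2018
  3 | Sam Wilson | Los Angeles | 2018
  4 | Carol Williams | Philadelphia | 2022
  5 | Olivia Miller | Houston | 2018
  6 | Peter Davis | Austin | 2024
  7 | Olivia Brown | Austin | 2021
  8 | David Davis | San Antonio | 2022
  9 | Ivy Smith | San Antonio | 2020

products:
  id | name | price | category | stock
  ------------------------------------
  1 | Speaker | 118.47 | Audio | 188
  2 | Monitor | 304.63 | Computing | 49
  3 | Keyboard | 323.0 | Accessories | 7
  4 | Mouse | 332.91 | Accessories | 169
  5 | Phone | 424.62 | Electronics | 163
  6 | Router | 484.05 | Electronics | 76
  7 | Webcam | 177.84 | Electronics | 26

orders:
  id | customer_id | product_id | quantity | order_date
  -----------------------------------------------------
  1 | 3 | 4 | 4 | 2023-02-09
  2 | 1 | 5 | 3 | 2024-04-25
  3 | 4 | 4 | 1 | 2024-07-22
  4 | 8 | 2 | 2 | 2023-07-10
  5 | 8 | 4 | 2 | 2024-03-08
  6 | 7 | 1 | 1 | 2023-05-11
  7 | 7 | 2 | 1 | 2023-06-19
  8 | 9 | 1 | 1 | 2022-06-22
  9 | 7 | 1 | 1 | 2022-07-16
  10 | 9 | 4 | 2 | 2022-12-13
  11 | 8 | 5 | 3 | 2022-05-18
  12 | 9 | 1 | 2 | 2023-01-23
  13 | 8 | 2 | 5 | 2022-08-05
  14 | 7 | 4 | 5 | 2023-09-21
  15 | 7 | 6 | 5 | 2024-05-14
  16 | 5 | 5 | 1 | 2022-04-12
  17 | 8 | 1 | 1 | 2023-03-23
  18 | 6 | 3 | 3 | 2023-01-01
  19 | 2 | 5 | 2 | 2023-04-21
SELECT city, COUNT(*) AS n FROM customers GROUP BY city HAVING COUNT(*) >= 2

Execution result:
city | n
Austin | 2
San Antonio | 2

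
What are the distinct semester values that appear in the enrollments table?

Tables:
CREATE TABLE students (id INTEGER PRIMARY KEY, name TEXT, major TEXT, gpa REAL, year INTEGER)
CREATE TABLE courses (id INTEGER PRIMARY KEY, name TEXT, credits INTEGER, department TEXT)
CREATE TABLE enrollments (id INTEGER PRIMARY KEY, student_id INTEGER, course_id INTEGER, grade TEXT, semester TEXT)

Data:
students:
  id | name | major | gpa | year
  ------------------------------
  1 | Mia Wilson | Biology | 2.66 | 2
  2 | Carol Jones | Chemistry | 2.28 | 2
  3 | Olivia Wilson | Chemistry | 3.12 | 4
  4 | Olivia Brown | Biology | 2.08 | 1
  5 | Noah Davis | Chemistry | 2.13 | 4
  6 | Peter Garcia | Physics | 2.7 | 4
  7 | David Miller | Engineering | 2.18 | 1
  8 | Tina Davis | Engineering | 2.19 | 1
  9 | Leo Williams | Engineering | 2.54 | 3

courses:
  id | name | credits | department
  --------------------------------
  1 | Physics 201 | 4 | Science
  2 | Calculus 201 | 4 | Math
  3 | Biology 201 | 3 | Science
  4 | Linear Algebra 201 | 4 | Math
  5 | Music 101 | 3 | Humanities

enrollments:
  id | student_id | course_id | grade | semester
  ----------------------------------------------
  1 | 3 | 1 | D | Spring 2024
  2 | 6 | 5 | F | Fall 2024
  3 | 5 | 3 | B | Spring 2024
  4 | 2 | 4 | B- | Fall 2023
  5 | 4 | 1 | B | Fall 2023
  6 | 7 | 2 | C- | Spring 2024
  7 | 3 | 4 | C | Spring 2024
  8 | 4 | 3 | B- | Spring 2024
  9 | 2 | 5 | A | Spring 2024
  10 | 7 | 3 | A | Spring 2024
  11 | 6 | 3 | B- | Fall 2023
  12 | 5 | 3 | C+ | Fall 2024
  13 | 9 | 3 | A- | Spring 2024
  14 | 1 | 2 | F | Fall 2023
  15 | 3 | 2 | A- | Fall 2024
SELECT DISTINCT semester FROM enrollments

Execution result:
semester
Spring 2024
Fall 2024
Fall 2023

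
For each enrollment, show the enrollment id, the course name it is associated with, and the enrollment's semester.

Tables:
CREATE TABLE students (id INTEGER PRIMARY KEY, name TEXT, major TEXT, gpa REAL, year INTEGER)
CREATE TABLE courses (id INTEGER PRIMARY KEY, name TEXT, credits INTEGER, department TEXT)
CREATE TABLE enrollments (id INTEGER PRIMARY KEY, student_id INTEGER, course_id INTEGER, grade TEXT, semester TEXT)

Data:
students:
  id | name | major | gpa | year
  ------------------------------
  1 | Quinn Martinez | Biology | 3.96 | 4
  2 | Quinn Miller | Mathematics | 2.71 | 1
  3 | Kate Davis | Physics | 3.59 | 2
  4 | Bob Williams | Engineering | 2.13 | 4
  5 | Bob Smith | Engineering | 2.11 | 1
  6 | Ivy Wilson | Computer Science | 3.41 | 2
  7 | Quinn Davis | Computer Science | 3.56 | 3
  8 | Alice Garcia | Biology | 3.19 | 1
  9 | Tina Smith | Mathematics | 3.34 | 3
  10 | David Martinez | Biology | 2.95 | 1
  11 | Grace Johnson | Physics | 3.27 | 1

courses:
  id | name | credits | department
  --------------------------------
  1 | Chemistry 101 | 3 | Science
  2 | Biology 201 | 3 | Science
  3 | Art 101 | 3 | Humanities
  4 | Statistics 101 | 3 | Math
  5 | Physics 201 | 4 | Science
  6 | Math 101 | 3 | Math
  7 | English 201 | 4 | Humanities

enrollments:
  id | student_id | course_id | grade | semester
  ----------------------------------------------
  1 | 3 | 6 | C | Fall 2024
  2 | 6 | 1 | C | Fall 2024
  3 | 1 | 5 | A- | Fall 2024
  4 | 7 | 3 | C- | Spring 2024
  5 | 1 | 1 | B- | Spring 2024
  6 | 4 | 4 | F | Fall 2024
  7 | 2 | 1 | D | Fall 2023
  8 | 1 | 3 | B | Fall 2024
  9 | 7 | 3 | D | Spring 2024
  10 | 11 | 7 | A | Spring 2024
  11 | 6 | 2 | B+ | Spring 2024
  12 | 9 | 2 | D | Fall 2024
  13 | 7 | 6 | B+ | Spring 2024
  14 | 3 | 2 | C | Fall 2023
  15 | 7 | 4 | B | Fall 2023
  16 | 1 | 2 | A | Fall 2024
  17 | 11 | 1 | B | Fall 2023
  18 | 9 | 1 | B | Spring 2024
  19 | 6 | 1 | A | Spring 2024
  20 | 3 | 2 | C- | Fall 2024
SELECT c.id, p.name AS course, c.semester FROM enrollments c JOIN courses p ON c.course_id = p.id

Execution result:
id | course | semester
1 | Math 101 | Fall 2024
2 | Chemistry 101 | Fall 2024
3 | Physics 201 | Fall 2024
4 | Art 101 | Spring 2024
5 | Chemistry 101 | Spring 2024
6 | Statistics 101 | Fall 2024
7 | Chemistry 101 | Fall 2023
8 | Art 101 | Fall 2024
9 | Art 101 | Spring 2024
10 | English 201 | Spring 2024
11 | Biology 201 | Spring 2024
12 | Biology 201 | Fall 2024
13 | Math 101 | Spring 2024
14 | Biology 201 | Fall 2023
15 | Statistics 101 | Fall 2023
16 | Biology 201 | Fall 2024
17 | Chemistry 101 | Fall 2023
18 | Chemistry 101 | Spring 2024
19 | Chemistry 101 | Spring 2024
20 | Biology 201 | Fall 2024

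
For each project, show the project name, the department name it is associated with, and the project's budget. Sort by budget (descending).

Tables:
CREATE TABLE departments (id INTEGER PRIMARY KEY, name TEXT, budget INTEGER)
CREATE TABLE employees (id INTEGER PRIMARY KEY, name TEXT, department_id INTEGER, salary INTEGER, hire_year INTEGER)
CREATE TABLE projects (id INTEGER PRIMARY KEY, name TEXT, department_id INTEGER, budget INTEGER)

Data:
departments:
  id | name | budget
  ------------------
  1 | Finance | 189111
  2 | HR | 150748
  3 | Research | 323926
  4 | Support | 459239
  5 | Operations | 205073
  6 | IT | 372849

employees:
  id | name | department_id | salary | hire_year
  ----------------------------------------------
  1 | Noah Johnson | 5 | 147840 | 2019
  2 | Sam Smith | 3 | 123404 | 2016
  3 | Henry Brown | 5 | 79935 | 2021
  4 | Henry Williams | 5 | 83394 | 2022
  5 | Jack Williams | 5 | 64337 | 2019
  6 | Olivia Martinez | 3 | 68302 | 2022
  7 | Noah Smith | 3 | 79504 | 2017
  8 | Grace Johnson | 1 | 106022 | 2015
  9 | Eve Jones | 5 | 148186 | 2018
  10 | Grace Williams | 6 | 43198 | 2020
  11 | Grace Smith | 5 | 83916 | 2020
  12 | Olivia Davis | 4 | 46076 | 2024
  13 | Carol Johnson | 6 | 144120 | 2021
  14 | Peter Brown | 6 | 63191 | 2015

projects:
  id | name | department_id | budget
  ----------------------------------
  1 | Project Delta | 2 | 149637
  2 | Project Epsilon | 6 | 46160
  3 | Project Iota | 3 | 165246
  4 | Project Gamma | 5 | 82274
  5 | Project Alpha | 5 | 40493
SELECT c.name, p.name AS department, c.budget FROM projects c JOIN departments p ON c.department_id = p.id ORDER BY c.budget DESC

Execution result:
name | department | budget
Project Iota | Research | 165246
Project Delta | HR | 149637
Project Gamma | Operations | 82274
Project Epsilon | IT | 46160
Project Alpha | Operations | 40493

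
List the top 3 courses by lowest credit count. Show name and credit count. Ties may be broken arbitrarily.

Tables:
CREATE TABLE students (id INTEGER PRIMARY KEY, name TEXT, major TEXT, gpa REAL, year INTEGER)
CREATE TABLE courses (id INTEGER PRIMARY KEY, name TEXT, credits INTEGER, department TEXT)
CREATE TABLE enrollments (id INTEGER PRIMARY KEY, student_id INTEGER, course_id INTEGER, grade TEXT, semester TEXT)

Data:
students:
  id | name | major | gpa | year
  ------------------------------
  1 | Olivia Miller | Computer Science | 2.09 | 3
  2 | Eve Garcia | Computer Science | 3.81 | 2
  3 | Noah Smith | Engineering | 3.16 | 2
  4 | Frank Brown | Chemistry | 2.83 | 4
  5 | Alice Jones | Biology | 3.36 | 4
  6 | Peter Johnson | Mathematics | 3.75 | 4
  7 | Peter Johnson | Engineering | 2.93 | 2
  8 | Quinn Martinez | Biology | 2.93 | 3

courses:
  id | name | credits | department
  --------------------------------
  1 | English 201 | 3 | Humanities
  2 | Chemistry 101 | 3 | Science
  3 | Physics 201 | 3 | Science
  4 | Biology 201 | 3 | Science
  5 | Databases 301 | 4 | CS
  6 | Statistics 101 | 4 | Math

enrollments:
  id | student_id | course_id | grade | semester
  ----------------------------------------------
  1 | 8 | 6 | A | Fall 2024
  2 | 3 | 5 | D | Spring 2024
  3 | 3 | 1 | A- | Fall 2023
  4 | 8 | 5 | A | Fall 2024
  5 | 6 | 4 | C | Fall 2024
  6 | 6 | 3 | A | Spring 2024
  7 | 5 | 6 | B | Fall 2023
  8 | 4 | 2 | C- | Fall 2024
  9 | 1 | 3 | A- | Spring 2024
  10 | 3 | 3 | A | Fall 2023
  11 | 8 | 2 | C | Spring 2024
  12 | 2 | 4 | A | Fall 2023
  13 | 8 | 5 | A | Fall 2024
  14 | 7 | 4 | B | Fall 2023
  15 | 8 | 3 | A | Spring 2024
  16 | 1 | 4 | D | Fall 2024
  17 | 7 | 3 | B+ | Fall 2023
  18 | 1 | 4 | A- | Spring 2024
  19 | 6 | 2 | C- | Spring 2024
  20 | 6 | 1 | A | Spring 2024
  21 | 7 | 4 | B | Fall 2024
SELECT name, credits FROM courses ORDER BY credits ASC LIMIT 3

Execution result:
name | credits
English 201 | 3
Chemistry 101 | 3
Physics 201 | 3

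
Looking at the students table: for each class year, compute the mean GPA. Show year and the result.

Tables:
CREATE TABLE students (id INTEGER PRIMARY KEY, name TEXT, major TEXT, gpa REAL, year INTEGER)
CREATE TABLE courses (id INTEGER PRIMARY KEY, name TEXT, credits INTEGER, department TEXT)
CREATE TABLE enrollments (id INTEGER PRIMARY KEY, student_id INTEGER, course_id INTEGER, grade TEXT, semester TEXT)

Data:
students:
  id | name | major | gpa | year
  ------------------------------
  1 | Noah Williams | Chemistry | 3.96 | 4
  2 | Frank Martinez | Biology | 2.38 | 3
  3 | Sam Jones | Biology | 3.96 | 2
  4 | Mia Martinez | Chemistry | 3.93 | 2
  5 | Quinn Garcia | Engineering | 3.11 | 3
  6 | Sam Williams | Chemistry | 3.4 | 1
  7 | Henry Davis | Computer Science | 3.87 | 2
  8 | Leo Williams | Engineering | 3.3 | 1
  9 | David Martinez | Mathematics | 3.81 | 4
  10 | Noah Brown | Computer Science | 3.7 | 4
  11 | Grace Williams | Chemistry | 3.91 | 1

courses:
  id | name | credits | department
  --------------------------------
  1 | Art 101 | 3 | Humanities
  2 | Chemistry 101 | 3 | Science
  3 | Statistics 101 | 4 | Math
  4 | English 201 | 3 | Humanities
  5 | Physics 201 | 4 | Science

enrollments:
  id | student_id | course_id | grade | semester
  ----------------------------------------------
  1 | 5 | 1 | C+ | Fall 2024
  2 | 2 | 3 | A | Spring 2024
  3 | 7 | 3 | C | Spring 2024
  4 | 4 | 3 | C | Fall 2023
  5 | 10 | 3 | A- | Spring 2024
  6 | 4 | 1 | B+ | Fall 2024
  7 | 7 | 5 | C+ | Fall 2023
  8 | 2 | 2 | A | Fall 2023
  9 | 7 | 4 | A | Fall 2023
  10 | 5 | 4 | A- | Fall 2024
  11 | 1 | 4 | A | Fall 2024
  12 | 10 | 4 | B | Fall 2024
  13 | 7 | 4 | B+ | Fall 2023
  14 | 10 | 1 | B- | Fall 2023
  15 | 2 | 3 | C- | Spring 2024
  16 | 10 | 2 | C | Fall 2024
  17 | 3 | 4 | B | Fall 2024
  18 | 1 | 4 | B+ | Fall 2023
SELECT year, AVG(gpa) AS avg_gpa FROM students GROUP BY year

Execution result:
year | avg_gpa
1 | 3.54
2 | 3.92
3 | 2.75
4 | 3.82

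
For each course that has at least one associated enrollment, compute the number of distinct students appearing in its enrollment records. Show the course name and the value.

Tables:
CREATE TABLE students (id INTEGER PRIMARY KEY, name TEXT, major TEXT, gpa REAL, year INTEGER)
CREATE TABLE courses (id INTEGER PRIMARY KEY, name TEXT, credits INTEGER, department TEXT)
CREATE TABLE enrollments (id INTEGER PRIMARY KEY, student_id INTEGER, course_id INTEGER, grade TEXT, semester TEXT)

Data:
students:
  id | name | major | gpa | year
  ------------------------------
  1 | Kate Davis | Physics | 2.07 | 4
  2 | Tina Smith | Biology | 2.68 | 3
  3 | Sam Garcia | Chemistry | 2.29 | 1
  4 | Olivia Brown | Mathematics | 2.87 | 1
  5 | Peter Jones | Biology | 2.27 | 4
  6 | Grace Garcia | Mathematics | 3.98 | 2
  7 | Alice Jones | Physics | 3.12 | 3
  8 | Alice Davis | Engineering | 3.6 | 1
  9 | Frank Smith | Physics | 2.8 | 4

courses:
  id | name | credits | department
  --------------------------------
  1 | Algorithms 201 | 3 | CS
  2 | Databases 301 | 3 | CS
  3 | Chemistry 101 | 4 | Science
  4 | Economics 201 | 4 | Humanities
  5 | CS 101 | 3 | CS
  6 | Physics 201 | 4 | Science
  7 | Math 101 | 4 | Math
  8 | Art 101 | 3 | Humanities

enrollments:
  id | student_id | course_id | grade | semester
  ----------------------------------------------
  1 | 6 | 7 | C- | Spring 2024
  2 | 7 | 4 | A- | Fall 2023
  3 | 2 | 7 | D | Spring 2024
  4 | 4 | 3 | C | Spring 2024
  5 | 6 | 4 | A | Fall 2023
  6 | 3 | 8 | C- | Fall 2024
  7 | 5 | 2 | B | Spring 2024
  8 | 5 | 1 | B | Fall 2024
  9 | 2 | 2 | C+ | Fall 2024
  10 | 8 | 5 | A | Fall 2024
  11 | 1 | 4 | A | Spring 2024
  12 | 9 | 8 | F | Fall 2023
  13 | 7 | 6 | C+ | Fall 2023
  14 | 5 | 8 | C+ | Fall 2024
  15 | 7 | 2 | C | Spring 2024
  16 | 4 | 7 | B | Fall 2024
SELECT p.name, COUNT(DISTINCT c.student_id) AS distinct_student_count FROM enrollments c JOIN courses p ON c.course_id = p.id GROUP BY p.id, p.name

Execution result:
name | distinct_student_count
Algorithms 201 | 1
Databases 301 | 3
Chemistry 101 | 1
Economics 201 | 3
CS 101 | 1
Physics 201 | 1
Math 101 | 3
Art 101 | 3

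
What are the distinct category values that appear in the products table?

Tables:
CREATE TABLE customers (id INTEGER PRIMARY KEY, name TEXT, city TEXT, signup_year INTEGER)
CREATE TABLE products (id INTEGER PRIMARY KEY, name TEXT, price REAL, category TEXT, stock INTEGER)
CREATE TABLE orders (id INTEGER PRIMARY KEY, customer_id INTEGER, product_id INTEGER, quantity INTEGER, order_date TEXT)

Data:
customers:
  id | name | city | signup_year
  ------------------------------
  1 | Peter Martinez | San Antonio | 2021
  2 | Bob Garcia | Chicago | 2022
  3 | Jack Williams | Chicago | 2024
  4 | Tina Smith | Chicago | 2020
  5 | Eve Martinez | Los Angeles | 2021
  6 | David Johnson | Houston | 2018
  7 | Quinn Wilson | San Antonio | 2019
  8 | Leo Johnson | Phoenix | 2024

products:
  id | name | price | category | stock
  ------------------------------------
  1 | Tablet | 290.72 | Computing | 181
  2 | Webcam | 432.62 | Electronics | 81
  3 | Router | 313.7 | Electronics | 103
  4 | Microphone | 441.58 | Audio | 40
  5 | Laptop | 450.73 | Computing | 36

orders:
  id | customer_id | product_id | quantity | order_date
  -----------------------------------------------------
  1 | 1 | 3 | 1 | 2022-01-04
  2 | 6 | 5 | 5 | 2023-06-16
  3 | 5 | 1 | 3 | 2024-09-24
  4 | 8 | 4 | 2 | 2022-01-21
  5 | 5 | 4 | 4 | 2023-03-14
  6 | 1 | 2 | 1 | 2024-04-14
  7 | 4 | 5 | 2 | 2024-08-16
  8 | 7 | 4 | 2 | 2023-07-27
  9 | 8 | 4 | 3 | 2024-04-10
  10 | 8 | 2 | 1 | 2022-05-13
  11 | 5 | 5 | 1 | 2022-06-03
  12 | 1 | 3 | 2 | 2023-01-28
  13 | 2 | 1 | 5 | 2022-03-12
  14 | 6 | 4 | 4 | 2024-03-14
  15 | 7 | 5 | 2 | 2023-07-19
SELECT DISTINCT category FROM products

Execution result:
category
Computing
Electronics
Audio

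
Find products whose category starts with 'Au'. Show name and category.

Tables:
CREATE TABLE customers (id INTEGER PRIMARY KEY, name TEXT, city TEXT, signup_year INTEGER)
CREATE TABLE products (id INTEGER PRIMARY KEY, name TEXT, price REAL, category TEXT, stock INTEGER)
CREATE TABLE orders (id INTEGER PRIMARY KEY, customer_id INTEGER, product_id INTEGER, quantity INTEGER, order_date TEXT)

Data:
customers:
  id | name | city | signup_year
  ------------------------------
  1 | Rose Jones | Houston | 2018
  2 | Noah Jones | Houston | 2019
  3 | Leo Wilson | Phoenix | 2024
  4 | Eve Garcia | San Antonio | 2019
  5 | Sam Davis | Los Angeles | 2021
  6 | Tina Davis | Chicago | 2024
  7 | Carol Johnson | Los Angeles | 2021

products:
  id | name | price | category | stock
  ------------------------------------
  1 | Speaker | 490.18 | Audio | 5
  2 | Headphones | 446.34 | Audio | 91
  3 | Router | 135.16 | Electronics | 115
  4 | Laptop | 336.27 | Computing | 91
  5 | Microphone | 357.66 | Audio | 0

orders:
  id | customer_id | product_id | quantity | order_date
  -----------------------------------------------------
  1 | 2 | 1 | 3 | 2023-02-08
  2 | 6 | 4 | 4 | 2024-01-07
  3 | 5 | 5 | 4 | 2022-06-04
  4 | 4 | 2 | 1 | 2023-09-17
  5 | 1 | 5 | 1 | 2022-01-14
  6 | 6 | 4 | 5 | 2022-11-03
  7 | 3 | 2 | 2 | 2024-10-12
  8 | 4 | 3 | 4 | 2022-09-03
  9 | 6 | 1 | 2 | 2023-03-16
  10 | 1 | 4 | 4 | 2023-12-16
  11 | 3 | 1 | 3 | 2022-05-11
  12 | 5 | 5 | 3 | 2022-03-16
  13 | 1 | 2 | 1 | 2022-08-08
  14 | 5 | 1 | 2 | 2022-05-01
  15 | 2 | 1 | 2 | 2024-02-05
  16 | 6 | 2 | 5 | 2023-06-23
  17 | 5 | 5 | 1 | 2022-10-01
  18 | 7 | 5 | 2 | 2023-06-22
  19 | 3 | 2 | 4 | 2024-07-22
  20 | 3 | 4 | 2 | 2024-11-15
SELECT name, category FROM products WHERE category LIKE 'Au%'

Execution result:
name | category
Speaker | Audio
Headphones | Audio
Microphone | Audio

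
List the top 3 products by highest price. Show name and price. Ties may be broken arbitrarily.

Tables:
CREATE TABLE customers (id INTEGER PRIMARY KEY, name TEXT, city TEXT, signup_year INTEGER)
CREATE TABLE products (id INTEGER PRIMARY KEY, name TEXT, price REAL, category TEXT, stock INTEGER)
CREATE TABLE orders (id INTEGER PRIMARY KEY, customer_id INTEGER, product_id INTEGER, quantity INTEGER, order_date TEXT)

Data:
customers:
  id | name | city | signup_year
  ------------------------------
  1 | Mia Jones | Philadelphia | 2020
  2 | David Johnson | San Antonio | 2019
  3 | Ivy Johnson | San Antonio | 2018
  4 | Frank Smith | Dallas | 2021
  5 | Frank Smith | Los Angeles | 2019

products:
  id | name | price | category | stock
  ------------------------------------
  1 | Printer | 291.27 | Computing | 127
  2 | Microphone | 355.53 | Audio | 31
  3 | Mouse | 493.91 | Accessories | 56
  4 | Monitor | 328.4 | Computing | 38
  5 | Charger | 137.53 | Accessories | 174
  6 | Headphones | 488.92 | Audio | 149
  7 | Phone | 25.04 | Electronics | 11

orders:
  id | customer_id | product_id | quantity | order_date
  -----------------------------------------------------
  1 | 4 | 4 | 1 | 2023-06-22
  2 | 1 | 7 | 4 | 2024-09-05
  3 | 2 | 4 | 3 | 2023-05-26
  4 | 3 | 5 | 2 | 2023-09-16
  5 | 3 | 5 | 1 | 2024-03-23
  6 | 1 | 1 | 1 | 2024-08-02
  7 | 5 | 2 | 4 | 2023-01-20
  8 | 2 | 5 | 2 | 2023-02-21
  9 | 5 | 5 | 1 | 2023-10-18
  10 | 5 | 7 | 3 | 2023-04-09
SELECT name, price FROM products ORDER BY price DESC LIMIT 3

Execution result:
name | price
Mouse | 493.91
Headphones | 488.92
Microphone | 355.53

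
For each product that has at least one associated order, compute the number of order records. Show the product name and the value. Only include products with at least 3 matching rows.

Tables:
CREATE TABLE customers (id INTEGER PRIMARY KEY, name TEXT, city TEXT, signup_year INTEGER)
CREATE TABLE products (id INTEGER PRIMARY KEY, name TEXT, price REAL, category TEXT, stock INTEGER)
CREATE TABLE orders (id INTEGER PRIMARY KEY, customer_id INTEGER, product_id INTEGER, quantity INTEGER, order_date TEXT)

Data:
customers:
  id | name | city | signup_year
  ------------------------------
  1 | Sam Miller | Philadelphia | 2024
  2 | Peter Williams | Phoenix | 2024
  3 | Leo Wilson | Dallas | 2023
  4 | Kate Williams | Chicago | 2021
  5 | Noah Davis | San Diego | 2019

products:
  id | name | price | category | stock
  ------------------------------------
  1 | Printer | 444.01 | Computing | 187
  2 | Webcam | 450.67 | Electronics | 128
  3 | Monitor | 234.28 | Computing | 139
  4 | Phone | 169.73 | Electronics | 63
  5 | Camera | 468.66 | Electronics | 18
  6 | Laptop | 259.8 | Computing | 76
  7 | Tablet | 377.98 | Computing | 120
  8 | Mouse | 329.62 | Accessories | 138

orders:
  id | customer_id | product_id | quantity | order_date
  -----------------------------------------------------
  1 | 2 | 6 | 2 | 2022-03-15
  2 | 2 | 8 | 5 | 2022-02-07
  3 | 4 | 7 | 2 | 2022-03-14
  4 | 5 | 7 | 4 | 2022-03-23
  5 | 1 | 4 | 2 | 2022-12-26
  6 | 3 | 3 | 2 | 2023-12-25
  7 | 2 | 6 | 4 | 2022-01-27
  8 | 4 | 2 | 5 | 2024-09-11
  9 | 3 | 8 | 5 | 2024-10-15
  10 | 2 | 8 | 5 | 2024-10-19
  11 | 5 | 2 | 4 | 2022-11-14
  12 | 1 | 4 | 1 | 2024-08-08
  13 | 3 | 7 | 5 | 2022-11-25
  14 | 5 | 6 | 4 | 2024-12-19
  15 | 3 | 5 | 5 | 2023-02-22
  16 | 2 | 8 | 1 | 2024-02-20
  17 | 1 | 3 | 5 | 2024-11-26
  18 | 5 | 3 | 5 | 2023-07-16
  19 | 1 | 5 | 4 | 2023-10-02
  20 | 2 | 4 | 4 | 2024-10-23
SELECT p.name, COUNT(*) AS n FROM orders c JOIN products p ON c.product_id = p.id GROUP BY p.id, p.name HAVING COUNT(*) >= 3

Execution result:
name | n
Monitor | 3
Phone | 3
Laptop | 3
Tablet | 3
Mouse | 4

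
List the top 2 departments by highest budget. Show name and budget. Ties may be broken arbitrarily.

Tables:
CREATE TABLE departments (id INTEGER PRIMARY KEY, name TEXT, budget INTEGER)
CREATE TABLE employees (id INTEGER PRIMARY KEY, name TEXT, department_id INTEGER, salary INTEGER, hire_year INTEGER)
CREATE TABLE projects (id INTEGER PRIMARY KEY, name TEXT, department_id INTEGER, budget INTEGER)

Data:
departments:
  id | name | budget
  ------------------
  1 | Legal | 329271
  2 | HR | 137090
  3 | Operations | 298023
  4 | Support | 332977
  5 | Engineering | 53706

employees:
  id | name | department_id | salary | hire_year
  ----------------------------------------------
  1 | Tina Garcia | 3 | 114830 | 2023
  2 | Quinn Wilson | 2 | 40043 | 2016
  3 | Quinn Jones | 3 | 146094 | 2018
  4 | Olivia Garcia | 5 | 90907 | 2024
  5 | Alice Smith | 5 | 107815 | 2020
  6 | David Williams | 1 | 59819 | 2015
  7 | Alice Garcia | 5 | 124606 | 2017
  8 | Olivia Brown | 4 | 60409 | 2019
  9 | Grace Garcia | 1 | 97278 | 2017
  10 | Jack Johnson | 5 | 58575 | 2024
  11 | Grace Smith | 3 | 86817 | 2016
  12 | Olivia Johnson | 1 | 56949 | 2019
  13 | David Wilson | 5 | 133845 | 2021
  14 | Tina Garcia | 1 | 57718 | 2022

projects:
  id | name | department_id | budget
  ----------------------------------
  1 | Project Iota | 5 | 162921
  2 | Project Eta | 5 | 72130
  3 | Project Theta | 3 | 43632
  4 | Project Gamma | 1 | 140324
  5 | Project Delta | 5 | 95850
SELECT name, budget FROM departments ORDER BY budget DESC LIMIT 2

Execution result:
name | budget
Support | 332977
Legal | 329271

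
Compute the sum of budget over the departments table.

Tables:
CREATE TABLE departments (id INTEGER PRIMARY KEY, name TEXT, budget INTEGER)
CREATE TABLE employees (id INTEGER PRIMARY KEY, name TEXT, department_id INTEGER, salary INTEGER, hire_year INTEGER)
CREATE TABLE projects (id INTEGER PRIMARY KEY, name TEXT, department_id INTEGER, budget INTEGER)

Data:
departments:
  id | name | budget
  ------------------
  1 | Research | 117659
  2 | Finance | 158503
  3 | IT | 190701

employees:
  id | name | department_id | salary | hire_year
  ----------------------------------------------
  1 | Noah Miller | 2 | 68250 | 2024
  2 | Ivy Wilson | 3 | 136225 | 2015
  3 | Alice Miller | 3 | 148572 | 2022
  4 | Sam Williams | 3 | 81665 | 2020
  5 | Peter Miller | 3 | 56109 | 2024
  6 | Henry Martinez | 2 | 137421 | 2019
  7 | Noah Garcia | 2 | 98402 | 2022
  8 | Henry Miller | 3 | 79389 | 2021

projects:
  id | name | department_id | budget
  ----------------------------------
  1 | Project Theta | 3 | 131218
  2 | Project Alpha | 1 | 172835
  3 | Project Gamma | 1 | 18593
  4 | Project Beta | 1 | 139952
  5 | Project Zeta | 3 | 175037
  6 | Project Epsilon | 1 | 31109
SELECT SUM(budget) FROM departments

Execution result:
466863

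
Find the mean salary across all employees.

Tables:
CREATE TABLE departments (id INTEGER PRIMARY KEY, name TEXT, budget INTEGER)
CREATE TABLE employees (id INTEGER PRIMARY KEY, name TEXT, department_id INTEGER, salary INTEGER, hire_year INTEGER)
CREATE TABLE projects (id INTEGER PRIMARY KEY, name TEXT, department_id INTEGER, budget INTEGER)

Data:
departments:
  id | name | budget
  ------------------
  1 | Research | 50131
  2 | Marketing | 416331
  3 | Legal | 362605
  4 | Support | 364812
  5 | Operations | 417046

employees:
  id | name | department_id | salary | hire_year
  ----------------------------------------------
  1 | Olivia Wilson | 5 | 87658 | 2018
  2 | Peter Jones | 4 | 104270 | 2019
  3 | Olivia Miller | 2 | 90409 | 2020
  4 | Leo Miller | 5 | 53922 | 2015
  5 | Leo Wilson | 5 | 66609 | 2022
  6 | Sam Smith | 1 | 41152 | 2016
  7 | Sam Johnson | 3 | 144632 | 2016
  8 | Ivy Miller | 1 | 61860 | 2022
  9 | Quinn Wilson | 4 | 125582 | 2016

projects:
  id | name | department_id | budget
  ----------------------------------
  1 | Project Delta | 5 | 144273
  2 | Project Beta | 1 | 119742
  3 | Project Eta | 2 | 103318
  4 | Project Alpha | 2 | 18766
SELECT AVG(salary) FROM employees

Execution result:
86232.67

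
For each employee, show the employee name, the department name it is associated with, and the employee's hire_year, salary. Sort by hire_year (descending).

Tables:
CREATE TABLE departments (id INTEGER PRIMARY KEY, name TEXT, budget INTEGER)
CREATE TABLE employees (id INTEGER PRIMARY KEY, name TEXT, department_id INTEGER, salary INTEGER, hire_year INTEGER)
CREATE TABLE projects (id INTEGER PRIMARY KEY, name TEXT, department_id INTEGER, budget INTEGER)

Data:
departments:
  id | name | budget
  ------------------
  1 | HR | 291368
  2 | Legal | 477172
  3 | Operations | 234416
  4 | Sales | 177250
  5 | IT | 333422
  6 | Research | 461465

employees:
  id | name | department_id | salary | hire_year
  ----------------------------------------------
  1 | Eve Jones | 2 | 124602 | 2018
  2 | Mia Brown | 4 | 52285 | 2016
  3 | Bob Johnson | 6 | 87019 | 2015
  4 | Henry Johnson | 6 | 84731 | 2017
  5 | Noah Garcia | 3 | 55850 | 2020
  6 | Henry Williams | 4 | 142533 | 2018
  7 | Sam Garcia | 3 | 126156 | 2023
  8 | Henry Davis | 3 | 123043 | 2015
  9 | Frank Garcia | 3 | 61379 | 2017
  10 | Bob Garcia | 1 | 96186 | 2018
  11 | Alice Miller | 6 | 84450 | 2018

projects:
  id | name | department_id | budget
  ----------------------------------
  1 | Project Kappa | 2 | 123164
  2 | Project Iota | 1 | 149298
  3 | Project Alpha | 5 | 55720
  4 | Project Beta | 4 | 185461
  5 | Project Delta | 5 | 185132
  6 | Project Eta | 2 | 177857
SELECT c.name, p.name AS department, c.hire_year, c.salary FROM employees c JOIN departments p ON c.department_id = p.id ORDER BY c.hire_year DESC

Execution result:
name | department | hire_year | salary
Sam Garcia | Operations | 2023 | 126156
Noah Garcia | Operations | 2020 | 55850
Eve Jones | Legal | 2018 | 124602
Henry Williams | Sales | 2018 | 142533
Bob Garcia | HR | 2018 | 96186
Alice Miller | Research | 2018 | 84450
Henry Johnson | Research | 2017 | 84731
Frank Garcia | Operations | 2017 | 61379
Mia Brown | Sales | 2016 | 52285
Bob Johnson | Research | 2015 | 87019
Henry Davis | Operations | 2015 | 123043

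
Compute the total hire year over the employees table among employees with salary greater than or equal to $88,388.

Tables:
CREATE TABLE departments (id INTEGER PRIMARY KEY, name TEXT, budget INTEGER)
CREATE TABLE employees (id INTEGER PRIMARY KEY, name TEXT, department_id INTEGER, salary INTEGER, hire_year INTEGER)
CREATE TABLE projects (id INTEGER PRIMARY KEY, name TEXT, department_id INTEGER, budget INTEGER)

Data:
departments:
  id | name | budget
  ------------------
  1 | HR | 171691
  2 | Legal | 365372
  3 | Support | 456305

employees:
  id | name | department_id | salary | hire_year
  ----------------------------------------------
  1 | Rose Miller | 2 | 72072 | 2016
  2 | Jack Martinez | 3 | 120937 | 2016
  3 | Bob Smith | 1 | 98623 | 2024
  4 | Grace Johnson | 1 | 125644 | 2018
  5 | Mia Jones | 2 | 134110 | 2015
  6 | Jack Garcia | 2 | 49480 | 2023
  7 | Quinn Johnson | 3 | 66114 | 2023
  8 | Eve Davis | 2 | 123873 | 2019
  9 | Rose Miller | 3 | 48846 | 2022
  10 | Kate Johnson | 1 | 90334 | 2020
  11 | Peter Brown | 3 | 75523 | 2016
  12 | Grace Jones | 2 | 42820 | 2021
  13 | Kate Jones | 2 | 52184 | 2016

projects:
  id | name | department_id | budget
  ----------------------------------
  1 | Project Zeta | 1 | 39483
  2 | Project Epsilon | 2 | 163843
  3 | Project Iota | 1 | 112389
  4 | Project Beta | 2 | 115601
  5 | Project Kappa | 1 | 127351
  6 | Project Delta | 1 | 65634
SELECT SUM(hire_year) FROM employees WHERE salary >= 88388

Execution result:
12112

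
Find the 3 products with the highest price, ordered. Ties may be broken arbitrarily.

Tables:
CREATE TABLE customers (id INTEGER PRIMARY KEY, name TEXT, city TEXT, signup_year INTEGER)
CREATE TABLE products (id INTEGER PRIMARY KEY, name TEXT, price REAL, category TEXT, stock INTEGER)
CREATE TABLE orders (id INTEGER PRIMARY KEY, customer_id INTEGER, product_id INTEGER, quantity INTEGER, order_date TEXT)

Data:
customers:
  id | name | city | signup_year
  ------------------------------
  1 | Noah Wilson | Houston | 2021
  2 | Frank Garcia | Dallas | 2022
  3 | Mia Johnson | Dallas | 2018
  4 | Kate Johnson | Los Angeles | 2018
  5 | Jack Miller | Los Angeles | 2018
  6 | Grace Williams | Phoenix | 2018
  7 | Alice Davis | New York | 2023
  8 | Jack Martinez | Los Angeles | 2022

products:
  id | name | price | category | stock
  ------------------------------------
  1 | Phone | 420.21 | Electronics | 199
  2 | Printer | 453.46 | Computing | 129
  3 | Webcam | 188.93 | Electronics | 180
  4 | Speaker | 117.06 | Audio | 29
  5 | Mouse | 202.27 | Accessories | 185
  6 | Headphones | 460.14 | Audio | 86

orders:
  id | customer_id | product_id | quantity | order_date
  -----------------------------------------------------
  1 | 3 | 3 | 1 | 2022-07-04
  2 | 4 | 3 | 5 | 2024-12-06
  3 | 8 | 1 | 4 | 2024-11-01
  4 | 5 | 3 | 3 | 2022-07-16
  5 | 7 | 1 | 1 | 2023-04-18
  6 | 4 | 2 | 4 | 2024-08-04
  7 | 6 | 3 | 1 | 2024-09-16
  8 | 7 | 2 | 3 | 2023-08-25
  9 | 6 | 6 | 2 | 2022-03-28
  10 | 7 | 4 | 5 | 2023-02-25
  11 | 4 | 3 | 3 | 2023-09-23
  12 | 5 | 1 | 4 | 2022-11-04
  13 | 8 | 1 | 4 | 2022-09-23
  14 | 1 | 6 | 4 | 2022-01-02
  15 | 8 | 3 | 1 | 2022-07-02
SELECT name, price FROM products ORDER BY price DESC LIMIT 3

Execution result:
name | price
Headphones | 460.14
Printer | 453.46
Phone | 420.21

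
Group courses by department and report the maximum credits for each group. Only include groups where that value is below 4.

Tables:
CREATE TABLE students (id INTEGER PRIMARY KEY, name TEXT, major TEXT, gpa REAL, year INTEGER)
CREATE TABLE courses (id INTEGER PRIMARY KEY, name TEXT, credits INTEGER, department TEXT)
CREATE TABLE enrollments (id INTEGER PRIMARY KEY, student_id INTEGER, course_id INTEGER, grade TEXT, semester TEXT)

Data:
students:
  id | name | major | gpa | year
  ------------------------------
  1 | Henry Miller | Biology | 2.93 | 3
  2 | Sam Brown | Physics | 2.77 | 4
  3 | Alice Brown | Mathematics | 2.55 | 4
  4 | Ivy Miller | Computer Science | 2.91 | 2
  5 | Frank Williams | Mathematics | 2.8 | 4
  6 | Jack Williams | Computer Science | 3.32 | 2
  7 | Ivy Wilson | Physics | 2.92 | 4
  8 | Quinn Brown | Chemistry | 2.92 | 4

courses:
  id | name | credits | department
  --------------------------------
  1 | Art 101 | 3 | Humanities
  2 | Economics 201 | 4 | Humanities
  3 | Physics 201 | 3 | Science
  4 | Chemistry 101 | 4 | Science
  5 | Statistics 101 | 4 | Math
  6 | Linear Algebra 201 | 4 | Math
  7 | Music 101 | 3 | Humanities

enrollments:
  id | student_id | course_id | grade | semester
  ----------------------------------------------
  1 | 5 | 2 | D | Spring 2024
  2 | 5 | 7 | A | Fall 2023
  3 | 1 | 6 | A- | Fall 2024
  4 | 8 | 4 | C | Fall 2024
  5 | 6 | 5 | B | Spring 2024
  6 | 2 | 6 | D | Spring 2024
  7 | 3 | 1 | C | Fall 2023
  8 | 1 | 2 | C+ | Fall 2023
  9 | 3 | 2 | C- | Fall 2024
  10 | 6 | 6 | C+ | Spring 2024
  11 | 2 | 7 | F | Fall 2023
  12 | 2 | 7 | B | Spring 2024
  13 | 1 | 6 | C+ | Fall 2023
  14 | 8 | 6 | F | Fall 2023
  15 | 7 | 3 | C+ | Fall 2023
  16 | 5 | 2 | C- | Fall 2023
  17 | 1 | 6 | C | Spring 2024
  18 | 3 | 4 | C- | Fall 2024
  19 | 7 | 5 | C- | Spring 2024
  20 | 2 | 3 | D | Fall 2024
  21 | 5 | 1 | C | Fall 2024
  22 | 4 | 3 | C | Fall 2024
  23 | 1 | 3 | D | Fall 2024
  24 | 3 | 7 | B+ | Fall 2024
SELECT department, MAX(credits) AS max_credits FROM courses GROUP BY department HAVING MAX(credits) < 4

Execution result:
(no rows)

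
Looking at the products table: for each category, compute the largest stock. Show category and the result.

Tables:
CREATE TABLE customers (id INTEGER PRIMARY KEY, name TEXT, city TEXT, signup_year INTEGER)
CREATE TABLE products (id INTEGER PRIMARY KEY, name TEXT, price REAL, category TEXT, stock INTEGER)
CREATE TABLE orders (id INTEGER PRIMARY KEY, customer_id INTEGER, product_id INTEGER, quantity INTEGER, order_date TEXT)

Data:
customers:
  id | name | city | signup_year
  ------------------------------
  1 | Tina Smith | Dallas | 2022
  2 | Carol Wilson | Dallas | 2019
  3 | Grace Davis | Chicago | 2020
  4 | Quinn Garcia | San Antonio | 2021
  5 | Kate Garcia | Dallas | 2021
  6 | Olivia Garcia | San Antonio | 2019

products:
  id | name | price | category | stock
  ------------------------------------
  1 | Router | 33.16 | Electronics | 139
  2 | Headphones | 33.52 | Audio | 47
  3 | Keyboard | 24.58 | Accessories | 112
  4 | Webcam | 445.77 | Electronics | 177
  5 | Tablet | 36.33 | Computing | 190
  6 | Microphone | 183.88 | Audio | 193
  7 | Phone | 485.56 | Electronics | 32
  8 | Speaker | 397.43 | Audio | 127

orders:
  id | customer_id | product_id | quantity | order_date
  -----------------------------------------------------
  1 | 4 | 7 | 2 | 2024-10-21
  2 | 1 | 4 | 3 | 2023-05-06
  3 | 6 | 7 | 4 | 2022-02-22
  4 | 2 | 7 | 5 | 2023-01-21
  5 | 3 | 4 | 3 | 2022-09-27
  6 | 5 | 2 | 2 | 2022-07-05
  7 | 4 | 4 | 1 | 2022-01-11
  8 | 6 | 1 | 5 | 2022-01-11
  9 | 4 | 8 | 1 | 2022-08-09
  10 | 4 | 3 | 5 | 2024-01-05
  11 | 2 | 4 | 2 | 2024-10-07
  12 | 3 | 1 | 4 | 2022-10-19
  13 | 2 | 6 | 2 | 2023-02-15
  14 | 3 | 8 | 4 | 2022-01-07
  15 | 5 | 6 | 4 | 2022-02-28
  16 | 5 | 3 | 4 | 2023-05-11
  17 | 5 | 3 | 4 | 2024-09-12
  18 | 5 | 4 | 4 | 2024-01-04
SELECT category, MAX(stock) AS max_stock FROM products GROUP BY category

Execution result:
category | max_stock
Accessories | 112
Audio | 193
Computing | 190
Electronics | 177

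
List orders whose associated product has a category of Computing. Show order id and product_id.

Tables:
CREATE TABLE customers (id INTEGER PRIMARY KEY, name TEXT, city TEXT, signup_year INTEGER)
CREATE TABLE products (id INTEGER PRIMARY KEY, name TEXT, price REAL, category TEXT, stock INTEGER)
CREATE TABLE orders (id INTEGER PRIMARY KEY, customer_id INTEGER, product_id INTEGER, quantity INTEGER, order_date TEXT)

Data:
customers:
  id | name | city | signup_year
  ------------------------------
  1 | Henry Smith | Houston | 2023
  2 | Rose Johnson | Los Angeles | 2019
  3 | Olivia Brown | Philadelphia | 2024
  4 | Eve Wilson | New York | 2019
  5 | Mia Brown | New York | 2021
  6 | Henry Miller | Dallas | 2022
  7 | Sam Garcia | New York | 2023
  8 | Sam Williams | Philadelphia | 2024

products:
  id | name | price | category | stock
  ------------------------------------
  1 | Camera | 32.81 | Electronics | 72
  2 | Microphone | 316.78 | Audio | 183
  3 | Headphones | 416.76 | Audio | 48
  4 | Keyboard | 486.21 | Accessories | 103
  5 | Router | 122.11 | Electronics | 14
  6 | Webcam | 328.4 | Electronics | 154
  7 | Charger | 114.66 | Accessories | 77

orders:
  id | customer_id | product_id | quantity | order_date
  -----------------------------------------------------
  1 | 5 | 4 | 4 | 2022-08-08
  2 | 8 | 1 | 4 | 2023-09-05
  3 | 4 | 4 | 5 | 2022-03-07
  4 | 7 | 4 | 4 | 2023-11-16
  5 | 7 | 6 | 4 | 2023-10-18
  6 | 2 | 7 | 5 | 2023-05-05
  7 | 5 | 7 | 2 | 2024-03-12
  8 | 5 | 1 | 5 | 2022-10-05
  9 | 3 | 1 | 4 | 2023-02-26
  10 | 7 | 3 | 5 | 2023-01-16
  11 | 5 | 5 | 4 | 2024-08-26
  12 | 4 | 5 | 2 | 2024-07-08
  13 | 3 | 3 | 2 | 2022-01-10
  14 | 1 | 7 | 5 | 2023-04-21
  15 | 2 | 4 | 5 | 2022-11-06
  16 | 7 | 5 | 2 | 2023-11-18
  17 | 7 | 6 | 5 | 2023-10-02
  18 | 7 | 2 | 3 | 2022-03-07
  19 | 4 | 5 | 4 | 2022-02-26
SELECT id, product_id FROM orders WHERE product_id IN (SELECT id FROM products WHERE category = 'Computing')

Execution result:
(no rows)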